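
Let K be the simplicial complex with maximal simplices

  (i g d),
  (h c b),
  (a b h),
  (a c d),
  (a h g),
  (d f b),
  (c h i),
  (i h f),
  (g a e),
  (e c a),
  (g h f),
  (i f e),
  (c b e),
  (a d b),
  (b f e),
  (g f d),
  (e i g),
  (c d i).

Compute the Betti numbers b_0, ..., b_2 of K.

Order the vertices as a < b < c < d < e < f < g < h < i. Listing each simplex with vertices in this order, K has dimension 2 with simplices:

  0-simplices (9): a, b, c, d, e, f, g, h, i
  1-simplices (27): ab, ac, ad, ae, ag, ah, bc, bd, be, bf, bh, cd, ce, ch, ci, df, dg, di, ef, eg, ei, fg, fh, fi, gh, gi, hi
  2-simplices (18): abd, abh, acd, ace, aeg, agh, bce, bch, bdf, bef, cdi, chi, dfg, dgi, efi, egi, fgh, fhi

giving chain groups C_0 ≅ Z^9, C_1 ≅ Z^27, C_2 ≅ Z^18.

∂_1: C_1 → C_0 sends each edge [p,q] (with p < q) to q − p.
This gives a 9×27 integer matrix of rank 8; reducing to Smith normal form yields diagonal entries (1,1,1,1,1,1,1,1).

Boundary ∂_2: C_2 → C_1 maps a triangle to the signed sum of its edges. For instance
  ∂bce = ce − be + bc,
  ∂egi = gi − ei + eg.
As a 27×18 matrix over Z this has rank 18, with invariant factors (1,1,1,1,1,1,1,1,1,1,1,1,1,1,1,1,1,2).

Reading off H_k = ker ∂_k / im ∂_{k+1}:

  H_0: rank C_0 − rank ∂_1 = 9 − 8 = 1, and the invariant factors of ∂_1 are all 1, so H_0 = Z.
  H_1: rank ker ∂_1 − rank ∂_2 = (27 − 8) − 18 = 1, and ∂_2 has invariant factor 2 > 1, so H_1 = Z ⊕ Z/2Z.
  H_2: rank ker ∂_2 − rank ∂_3 = (18 − 18) − 0 = 0, and there is no ∂_3, so H_2 = 0.

As a check, the Euler characteristic is 9 − 27 + 18 = 0, which agrees with 1 − 1 + 0 = 0.
(K is a triangulation of the Klein bottle.)

Hence the Betti numbers are b_0 = 1, b_1 = 1, b_2 = 0.

b_0 = 1, b_1 = 1, b_2 = 0.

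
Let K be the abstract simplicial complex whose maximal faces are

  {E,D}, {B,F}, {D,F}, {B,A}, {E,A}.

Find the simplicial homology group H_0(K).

H_0 ≅ Z.

K has 5 vertices, 5 edges.
rank ∂_0 = 0, rank ∂_1 = 4 ⇒ b_0 = 5 − 0 − 4 = 1; all invariant factors of ∂_1 are 1 so no torsion. So H_0 = Z.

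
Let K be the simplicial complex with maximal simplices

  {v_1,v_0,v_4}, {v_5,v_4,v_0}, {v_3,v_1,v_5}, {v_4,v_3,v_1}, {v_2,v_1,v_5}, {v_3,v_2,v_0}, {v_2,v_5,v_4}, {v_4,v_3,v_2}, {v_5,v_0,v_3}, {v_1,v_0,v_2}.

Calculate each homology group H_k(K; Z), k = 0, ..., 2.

Order the vertices as v_0 < v_1 < v_2 < v_3 < v_4 < v_5. Listing each simplex with vertices in this order, K has dimension 2 with simplices:

  0-simplices (6): [v_0], [v_1], [v_2], [v_3], [v_4], [v_5]
  1-simplices (15): (15 of them)
  2-simplices (10): [v_0,v_1,v_2], [v_0,v_1,v_4], [v_0,v_2,v_3], [v_0,v_3,v_5], [v_0,v_4,v_5], [v_1,v_2,v_5], [v_1,v_3,v_4], [v_1,v_3,v_5], [v_2,v_3,v_4], [v_2,v_4,v_5]

giving chain groups C_0 ≅ Z^6, C_1 ≅ Z^15, C_2 ≅ Z^10.

Boundary ∂_1: C_1 → C_0 sends each edge [p,q] (with p < q) to q − p. For instance
  ∂[v_1,v_4] = [v_4] − [v_1].
The 6×15 boundary matrix has rank 5 and Smith normal form diag(1,1,1,1,1).

∂_2: C_2 → C_1 acts by ∂[p,q,r] = [q,r] − [p,r] + [p,q]. For instance
  ∂[v_1,v_3,v_5] = [v_3,v_5] − [v_1,v_5] + [v_1,v_3],
  ∂[v_2,v_3,v_4] = [v_3,v_4] − [v_2,v_4] + [v_2,v_3].
The 15×10 boundary matrix has rank 10 and Smith normal form diag(1,1,1,1,1,1,1,1,1,2).

From H_k ≅ ker(∂_k) / im(∂_{k+1}) we obtain:

  H_0: rank C_0 − rank ∂_1 = 6 − 5 = 1, and the invariant factors of ∂_1 are all 1, so H_0 ≅ Z.
  H_1: rank ker ∂_1 − rank ∂_2 = (15 − 5) − 10 = 0, and ∂_2 has invariant factor 2 > 1, so H_1 ≅ Z_2.
  H_2: rank ker ∂_2 − rank ∂_3 = (10 − 10) − 0 = 0, and there is no ∂_3, so H_2 ≅ 0.

As a check, the Euler characteristic is 6 − 15 + 10 = 1, which agrees with 1 − 0 + 0 = 1.
(K is a triangulation of the real projective plane RP^2.)

H_0 ≅ Z,  H_1 ≅ Z_2,  H_2 = 0.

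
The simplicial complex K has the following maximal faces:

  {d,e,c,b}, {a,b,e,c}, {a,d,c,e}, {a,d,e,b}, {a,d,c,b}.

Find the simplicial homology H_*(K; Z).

Order the vertices as a < b < c < d < e. Listing each simplex with vertices in this order, K has dimension 3 with simplices:

  0-simplices (5): a, b, c, d, e
  1-simplices (10): ab, ac, ad, ae, bc, bd, be, cd, ce, de
  2-simplices (10): abc, abd, abe, acd, ace, ade, bcd, bce, bde, cde
  3-simplices (5): abcd, abce, abde, acde, bcde

Hence C_0 ≅ Z^5, C_1 ≅ Z^10, C_2 ≅ Z^10, C_3 ≅ Z^5.

Boundary ∂_1: C_1 → C_0 maps an edge to its endpoints' difference, ∂[p,q] = q − p.
The resulting 5×10 matrix has rank 4, and its Smith normal form has invariant factors (1,1,1,1).

∂_2: C_2 → C_1 sends each 2-simplex [p,q,r] to [q,r] − [p,r] + [p,q]. For instance
  ∂acd = cd − ad + ac,
  ∂cde = de − ce + cd.
This gives a 10×10 integer matrix of rank 6; reducing to Smith normal form yields diagonal entries (1,1,1,1,1,1).

Boundary ∂_3: C_3 → C_2 sends each 3-simplex σ to the alternating sum Σ_i (−1)^i (σ with its i-th vertex removed). For instance
  ∂bcde = cde − bde + bce − bcd,
  ∂acde = cde − ade + ace − acd.
As a 10×5 matrix over Z this has rank 4, with invariant factors (1,1,1,1).

From H_k ≅ ker(∂_k) / im(∂_{k+1}) we obtain:

  H_0: rank C_0 − rank ∂_1 = 5 − 4 = 1, and the invariant factors of ∂_1 are all 1, so H_0 ≅ Z.
  H_1: rank ker ∂_1 − rank ∂_2 = (10 − 4) − 6 = 0, and the invariant factors of ∂_2 are all 1, so H_1 ≅ 0.
  H_2: rank ker ∂_2 − rank ∂_3 = (10 − 6) − 4 = 0, and the invariant factors of ∂_3 are all 1, so H_2 ≅ 0.
  H_3: rank ker ∂_3 − rank ∂_4 = (5 − 4) − 0 = 1, and there is no ∂_4, so H_3 ≅ Z.

H_0 = Z,  H_1 = 0,  H_2 = 0,  H_3 = Z.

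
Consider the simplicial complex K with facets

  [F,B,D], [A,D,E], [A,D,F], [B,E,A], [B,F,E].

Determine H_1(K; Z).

We work with the vertex ordering A < B < D < E < F. The simplices of K, each written with vertices in increasing order, are:

  0-simplices (5): A, B, D, E, F
  1-simplices (10): AB, AD, AE, AF, BD, BE, BF, DE, DF, EF
  2-simplices (5): ABE, ADE, ADF, BDF, BEF

giving chain groups C_0 ≅ Z^5, C_1 ≅ Z^10, C_2 ≅ Z^5.

The boundary map ∂_1: C_1 → C_0 is given by ∂[p,q] = [q] − [p]. For instance
  ∂BE = E − B.
This gives a 5×10 integer matrix of rank 4; reducing to Smith normal form yields diagonal entries (1,1,1,1).

∂_2: C_2 → C_1 acts by ∂[p,q,r] = [q,r] − [p,r] + [p,q]. For instance
  ∂BEF = EF − BF + BE,
  ∂ADF = DF − AF + AD.
This gives a 10×5 integer matrix of rank 5; reducing to Smith normal form yields diagonal entries (1,1,1,1,1).

Computing H_k = (kernel of ∂_k) / (image of ∂_{k+1}):

  H_1: rank ker ∂_1 − rank ∂_2 = (10 − 4) − 5 = 1, and the invariant factors of ∂_2 are all 1, so H_1 = Z.

H_1 = Z.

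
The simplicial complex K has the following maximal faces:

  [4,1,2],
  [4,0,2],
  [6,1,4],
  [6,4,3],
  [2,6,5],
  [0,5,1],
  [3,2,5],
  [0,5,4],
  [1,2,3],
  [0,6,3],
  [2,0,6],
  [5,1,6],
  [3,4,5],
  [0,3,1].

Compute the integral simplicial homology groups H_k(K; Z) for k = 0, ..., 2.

H_0 = Z,  H_1 = Z^2,  H_2 = Z.

Order the vertices as 0 < 1 < 2 < 3 < 4 < 5 < 6. Listing each simplex with vertices in this order, K has dimension 2 with simplices:

  0-simplices (7): [0], [1], [2], [3], [4], [5], [6]
  1-simplices (21): [0,1], [0,2], [0,3], [0,4], [0,5], [0,6], [1,2], [1,3], [1,4], [1,5], [1,6], [2,3], [2,4], [2,5], [2,6], [3,4], [3,5], [3,6], [4,5], [4,6], [5,6]
  2-simplices (14): [0,1,3], [0,1,5], [0,2,4], [0,2,6], [0,3,6], [0,4,5], [1,2,3], [1,2,4], [1,4,6], [1,5,6], [2,3,5], [2,5,6], [3,4,5], [3,4,6]

Hence C_0 ≅ Z^7, C_1 ≅ Z^21, C_2 ≅ Z^14.

The boundary map ∂_1: C_1 → C_0 sends each edge [p,q] (with p < q) to q − p. For instance
  ∂[0,4] = [4] − [0].
As a 7×21 matrix over Z this has rank 6, with invariant factors (1,1,1,1,1,1).

The boundary map ∂_2: C_2 → C_1 acts by ∂[p,q,r] = [q,r] − [p,r] + [p,q]. For instance
  ∂[1,2,4] = [2,4] − [1,4] + [1,2],
  ∂[0,4,5] = [4,5] − [0,5] + [0,4].
As a 21×14 matrix over Z this has rank 13, with invariant factors (1,1,1,1,1,1,1,1,1,1,1,1,1).

Computing H_k = (kernel of ∂_k) / (image of ∂_{k+1}):

  H_0: rank C_0 − rank ∂_1 = 7 − 6 = 1, and the invariant factors of ∂_1 are all 1, so H_0 = Z.
  H_1: rank ker ∂_1 − rank ∂_2 = (21 − 6) − 13 = 2, and the invariant factors of ∂_2 are all 1, so H_1 = Z^2.
  H_2: rank ker ∂_2 − rank ∂_3 = (14 − 13) − 0 = 1, and there is no ∂_3, so H_2 = Z.

As a check, the Euler characteristic is 7 − 21 + 14 = 0, which agrees with 1 − 2 + 1 = 0.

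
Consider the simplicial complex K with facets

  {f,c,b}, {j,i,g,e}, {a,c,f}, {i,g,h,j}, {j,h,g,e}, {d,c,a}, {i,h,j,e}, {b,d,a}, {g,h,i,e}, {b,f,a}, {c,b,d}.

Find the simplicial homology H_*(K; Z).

H_0 ≅ Z^2,  H_1 = 0,  H_2 ≅ Z,  H_3 ≅ Z.

Take the total order a < b < c < d < e < f < g < h < i < j on the vertex set. Then K (dimension 3) consists of the simplices:

  0-simplices (10): a, b, c, d, e, f, g, h, i, j
  1-simplices (19): ab, ac, ad, af, bc, bd, bf, cd, cf, eg, eh, ei, ej, gh, gi, gj, hi, hj, ij
  2-simplices (16): abd, abf, acd, acf, bcd, bcf, egh, egi, egj, ehi, ehj, eij, ghi, ghj, gij, hij
  3-simplices (5): eghi, eghj, egij, ehij, ghij

Hence C_0 ≅ Z^10, C_1 ≅ Z^19, C_2 ≅ Z^16, C_3 ≅ Z^5.

∂_1: C_1 → C_0 maps an edge to its endpoints' difference, ∂[p,q] = q − p. For instance
  ∂bd = d − b.
The resulting 10×19 matrix has rank 8, and its Smith normal form has invariant factors (1,1,1,1,1,1,1,1).

Boundary ∂_2: C_2 → C_1 acts by ∂[p,q,r] = [q,r] − [p,r] + [p,q]. For instance
  ∂hij = ij − hj + hi,
  ∂acf = cf − af + ac.
As a 19×16 matrix over Z this has rank 11, with invariant factors (1,1,1,1,1,1,1,1,1,1,1).

Boundary ∂_3: C_3 → C_2 sends each 3-simplex σ to the alternating sum Σ_i (−1)^i (σ with its i-th vertex removed). For instance
  ∂eghi = ghi − ehi + egi − egh,
  ∂eghj = ghj − ehj + egj − egh.
As a 16×5 matrix over Z this has rank 4, with invariant factors (1,1,1,1).

Now H_k = ker ∂_k / im ∂_{k+1}, so:

  H_0: rank C_0 − rank ∂_1 = 10 − 8 = 2, and the invariant factors of ∂_1 are all 1, so H_0 ≅ Z^2.
  H_1: rank ker ∂_1 − rank ∂_2 = (19 − 8) − 11 = 0, and the invariant factors of ∂_2 are all 1, so H_1 ≅ 0.
  H_2: rank ker ∂_2 − rank ∂_3 = (16 − 11) − 4 = 1, and the invariant factors of ∂_3 are all 1, so H_2 ≅ Z.
  H_3: rank ker ∂_3 − rank ∂_4 = (5 − 4) − 0 = 1, and there is no ∂_4, so H_3 ≅ Z.

(K is a triangulation of the disjoint union of the 2-sphere S^2 and the 3-sphere S^3.)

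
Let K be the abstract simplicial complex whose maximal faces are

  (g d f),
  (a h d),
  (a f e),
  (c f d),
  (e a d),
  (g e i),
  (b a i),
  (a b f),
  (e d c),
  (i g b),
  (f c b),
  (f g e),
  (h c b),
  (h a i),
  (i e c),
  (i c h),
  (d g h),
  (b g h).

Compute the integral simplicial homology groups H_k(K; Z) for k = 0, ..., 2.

K has 9 vertices, 27 edges, 18 triangles.
rank ∂_0 = 0, rank ∂_1 = 8 ⇒ b_0 = 9 − 0 − 8 = 1; all invariant factors of ∂_1 are 1 so no torsion. So H_0 ≅ Z.
rank ∂_1 = 8, rank ∂_2 = 18 ⇒ b_1 = 27 − 8 − 18 = 1; ∂_2 has invariant factor(s) [2] giving torsion. So H_1 ≅ Z ⊕ Z/2.
rank ∂_2 = 18, rank ∂_3 = 0 ⇒ b_2 = 18 − 18 − 0 = 0. So H_2 ≅ 0.

H_0 ≅ Z,  H_1 ≅ Z ⊕ Z/2,  H_2 = 0.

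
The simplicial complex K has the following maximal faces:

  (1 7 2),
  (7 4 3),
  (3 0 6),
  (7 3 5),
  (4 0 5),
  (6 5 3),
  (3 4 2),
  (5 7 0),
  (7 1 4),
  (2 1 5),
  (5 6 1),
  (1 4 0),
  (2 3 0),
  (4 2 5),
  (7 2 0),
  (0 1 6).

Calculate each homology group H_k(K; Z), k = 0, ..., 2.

Take the total order 0 < 1 < 2 < 3 < 4 < 5 < 6 < 7 on the vertex set. Then K (dimension 2) consists of the simplices:

  0-simplices (8): [0], [1], [2], [3], [4], [5], [6], [7]
  1-simplices (24): (24 of them)
  2-simplices (16): [0,1,4], [0,1,6], [0,2,3], [0,2,7], [0,3,6], [0,4,5], [0,5,7], [1,2,5], [1,2,7], [1,4,7], [1,5,6], [2,3,4], [2,4,5], [3,4,7], [3,5,6], [3,5,7]

Hence C_0 ≅ Z^8, C_1 ≅ Z^24, C_2 ≅ Z^16.

The boundary map ∂_1: C_1 → C_0 maps an edge to its endpoints' difference, ∂[p,q] = q − p.
The resulting 8×24 matrix has rank 7, and its Smith normal form has invariant factors (1,1,1,1,1,1,1).

The boundary map ∂_2: C_2 → C_1 sends each 2-simplex [p,q,r] to [q,r] − [p,r] + [p,q]. For instance
  ∂[1,5,6] = [5,6] − [1,6] + [1,5],
  ∂[0,4,5] = [4,5] − [0,5] + [0,4].
As a 24×16 matrix over Z this has rank 15, with invariant factors (1,1,1,1,1,1,1,1,1,1,1,1,1,1,1).

Now H_k = ker ∂_k / im ∂_{k+1}, so:

  H_0: rank C_0 − rank ∂_1 = 8 − 7 = 1, and the invariant factors of ∂_1 are all 1, so H_0 ≅ Z.
  H_1: rank ker ∂_1 − rank ∂_2 = (24 − 7) − 15 = 2, and the invariant factors of ∂_2 are all 1, so H_1 ≅ Z^2.
  H_2: rank ker ∂_2 − rank ∂_3 = (16 − 15) − 0 = 1, and there is no ∂_3, so H_2 ≅ Z.

H_0 ≅ Z,  H_1 ≅ Z^2,  H_2 ≅ Z.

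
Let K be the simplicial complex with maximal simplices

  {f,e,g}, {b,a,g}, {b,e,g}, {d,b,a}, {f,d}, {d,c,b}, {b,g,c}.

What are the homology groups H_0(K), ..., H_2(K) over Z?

H_0 ≅ Z,  H_1 ≅ Z,  H_2 = 0.

Fix the vertex order a < b < c < d < e < f < g and write every simplex with vertices in increasing order. Then dim K = 2 and the simplices of K are:

  0-simplices (7): a, b, c, d, e, f, g
  1-simplices (13): ab, ad, ag, bc, bd, be, bg, cd, cg, df, ef, eg, fg
  2-simplices (6): abd, abg, bcd, bcg, beg, efg

Hence C_0 ≅ Z^7, C_1 ≅ Z^13, C_2 ≅ Z^6.

The boundary map ∂_1: C_1 → C_0 is given by ∂[p,q] = [q] − [p]. For instance
  ∂fg = g − f.
As a 7×13 matrix over Z this has rank 6, with invariant factors (1,1,1,1,1,1).

Boundary ∂_2: C_2 → C_1 acts by ∂[p,q,r] = [q,r] − [p,r] + [p,q]. For instance
  ∂beg = eg − bg + be,
  ∂efg = fg − eg + ef.
The resulting 13×6 matrix has rank 6, and its Smith normal form has invariant factors (1,1,1,1,1,1).

From H_k ≅ ker(∂_k) / im(∂_{k+1}) we obtain:

  H_0: rank C_0 − rank ∂_1 = 7 − 6 = 1, and the invariant factors of ∂_1 are all 1, so H_0 ≅ Z.
  H_1: rank ker ∂_1 − rank ∂_2 = (13 − 6) − 6 = 1, and the invariant factors of ∂_2 are all 1, so H_1 ≅ Z.
  H_2: rank ker ∂_2 − rank ∂_3 = (6 − 6) − 0 = 0, and there is no ∂_3, so H_2 ≅ 0.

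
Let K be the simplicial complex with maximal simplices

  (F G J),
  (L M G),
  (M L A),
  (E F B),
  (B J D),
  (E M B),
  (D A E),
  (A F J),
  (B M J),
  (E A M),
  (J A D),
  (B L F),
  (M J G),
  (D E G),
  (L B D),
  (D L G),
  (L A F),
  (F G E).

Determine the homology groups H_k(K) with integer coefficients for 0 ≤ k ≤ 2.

H_0 = Z,  H_1 = Z^2,  H_2 = Z.

Take the total order A < B < D < E < F < G < J < L < M on the vertex set. Then K (dimension 2) consists of the simplices:

  0-simplices (9): A, B, D, E, F, G, J, L, M
  1-simplices (27): AD, AE, AF, AJ, AL, AM, BD, BE, BF, BJ, BL, BM, DE, DG, DJ, DL, EF, EG, EM, FG, FJ, FL, GJ, GL, GM, JM, LM
  2-simplices (18): ADE, ADJ, AEM, AFJ, AFL, ALM, BDJ, BDL, BEF, BEM, BFL, BJM, DEG, DGL, EFG, FGJ, GJM, GLM

Hence C_0 ≅ Z^9, C_1 ≅ Z^27, C_2 ≅ Z^18.

The boundary map ∂_1: C_1 → C_0 sends each edge [p,q] (with p < q) to q − p. For instance
  ∂LM = M − L.
This gives a 9×27 integer matrix of rank 8; reducing to Smith normal form yields diagonal entries (1,1,1,1,1,1,1,1).

The boundary map ∂_2: C_2 → C_1 sends each 2-simplex [p,q,r] to [q,r] − [p,r] + [p,q]. For instance
  ∂EFG = FG − EG + EF,
  ∂AFL = FL − AL + AF.
As a 27×18 matrix over Z this has rank 17, with invariant factors (1,1,1,1,1,1,1,1,1,1,1,1,1,1,1,1,1).

Now H_k = ker ∂_k / im ∂_{k+1}, so:

  H_0: rank C_0 − rank ∂_1 = 9 − 8 = 1, and the invariant factors of ∂_1 are all 1, so H_0 = Z.
  H_1: rank ker ∂_1 − rank ∂_2 = (27 − 8) − 17 = 2, and the invariant factors of ∂_2 are all 1, so H_1 = Z^2.
  H_2: rank ker ∂_2 − rank ∂_3 = (18 − 17) − 0 = 1, and there is no ∂_3, so H_2 = Z.

(K is a triangulation of the torus T^2.)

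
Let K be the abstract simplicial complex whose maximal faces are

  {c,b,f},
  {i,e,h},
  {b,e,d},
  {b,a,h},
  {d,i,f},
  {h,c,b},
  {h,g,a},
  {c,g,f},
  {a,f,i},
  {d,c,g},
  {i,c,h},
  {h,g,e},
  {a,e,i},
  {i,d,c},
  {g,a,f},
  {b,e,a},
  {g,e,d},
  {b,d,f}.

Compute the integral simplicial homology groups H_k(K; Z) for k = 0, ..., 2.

H_0 = Z,  H_1 = Z ⊕ Z/2,  H_2 = 0.

Fix the vertex order a < b < c < d < e < f < g < h < i and write every simplex with vertices in increasing order. Then dim K = 2 and the simplices of K are:

  0-simplices (9): a, b, c, d, e, f, g, h, i
  1-simplices (27): ab, ae, af, ag, ah, ai, bc, bd, be, bf, bh, cd, cf, cg, ch, ci, de, df, dg, di, eg, eh, ei, fg, fi, gh, hi
  2-simplices (18): abe, abh, aei, afg, afi, agh, bcf, bch, bde, bdf, cdg, cdi, cfg, chi, deg, dfi, egh, ehi

Hence C_0 ≅ Z^9, C_1 ≅ Z^27, C_2 ≅ Z^18.

∂_1: C_1 → C_0 is given by ∂[p,q] = [q] − [p].
The 9×27 boundary matrix has rank 8 and Smith normal form diag(1,1,1,1,1,1,1,1).

Boundary ∂_2: C_2 → C_1 acts by ∂[p,q,r] = [q,r] − [p,r] + [p,q]. For instance
  ∂afg = fg − ag + af,
  ∂afi = fi − ai + af.
This gives a 27×18 integer matrix of rank 18; reducing to Smith normal form yields diagonal entries (1,1,1,1,1,1,1,1,1,1,1,1,1,1,1,1,1,2).

Computing H_k = (kernel of ∂_k) / (image of ∂_{k+1}):

  H_0: rank C_0 − rank ∂_1 = 9 − 8 = 1, and the invariant factors of ∂_1 are all 1, so H_0 ≅ Z.
  H_1: rank ker ∂_1 − rank ∂_2 = (27 − 8) − 18 = 1, and ∂_2 has invariant factor 2 > 1, so H_1 ≅ Z ⊕ Z/2.
  H_2: rank ker ∂_2 − rank ∂_3 = (18 − 18) − 0 = 0, and there is no ∂_3, so H_2 ≅ 0.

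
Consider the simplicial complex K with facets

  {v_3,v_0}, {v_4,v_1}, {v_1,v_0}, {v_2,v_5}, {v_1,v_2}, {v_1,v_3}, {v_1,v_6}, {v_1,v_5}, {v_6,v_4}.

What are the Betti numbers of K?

K has 7 vertices, 9 edges.
rank ∂_0 = 0, rank ∂_1 = 6 ⇒ b_0 = 7 − 0 − 6 = 1; all invariant factors of ∂_1 are 1 so no torsion. So H_0 = Z.
rank ∂_1 = 6, rank ∂_2 = 0 ⇒ b_1 = 9 − 6 − 0 = 3. So H_1 = Z^3.

b_0 = 1, b_1 = 3.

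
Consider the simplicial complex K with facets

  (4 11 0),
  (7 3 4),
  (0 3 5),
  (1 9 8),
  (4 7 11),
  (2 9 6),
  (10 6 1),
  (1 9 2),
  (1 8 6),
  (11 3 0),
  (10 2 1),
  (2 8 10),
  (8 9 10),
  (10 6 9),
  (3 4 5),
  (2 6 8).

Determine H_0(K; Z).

H_0 ≅ Z^2.

Fix the vertex order 0 < 1 < 2 < 3 < 4 < 5 < 6 < 7 < 8 < 9 < 10 < 11 and write every simplex with vertices in increasing order. Then dim K = 2 and the simplices of K are:

  0-simplices (12): [0], [1], [2], [3], [4], [5], [6], [7], [8], [9], [10], [11]
  1-simplices (27): (27 of them)
  2-simplices (16): [0,3,5], [0,3,11], [0,4,11], [1,2,9], [1,2,10], [1,6,8], [1,6,10], [1,8,9], [2,6,8], [2,6,9], [2,8,10], [3,4,5], [3,4,7], [4,7,11], [6,9,10], [8,9,10]

giving chain groups C_0 ≅ Z^12, C_1 ≅ Z^27, C_2 ≅ Z^16.

Boundary ∂_1: C_1 → C_0 is given by ∂[p,q] = [q] − [p]. For instance
  ∂[8,10] = [10] − [8].
This gives a 12×27 integer matrix of rank 10; reducing to Smith normal form yields diagonal entries (1,1,1,1,1,1,1,1,1,1).

Boundary ∂_2: C_2 → C_1 sends each 2-simplex [p,q,r] to [q,r] − [p,r] + [p,q]. For instance
  ∂[0,3,11] = [3,11] − [0,11] + [0,3],
  ∂[3,4,7] = [4,7] − [3,7] + [3,4].
The 27×16 boundary matrix has rank 16 and Smith normal form diag(1,1,1,1,1,1,1,1,1,1,1,1,1,1,1,2).

Now H_k = ker ∂_k / im ∂_{k+1}, so:

  H_0: rank C_0 − rank ∂_1 = 12 − 10 = 2, and the invariant factors of ∂_1 are all 1, so H_0 ≅ Z^2.

(K is a triangulation of the disjoint union of the real projective plane RP^2 and the cylinder S^1 x I.)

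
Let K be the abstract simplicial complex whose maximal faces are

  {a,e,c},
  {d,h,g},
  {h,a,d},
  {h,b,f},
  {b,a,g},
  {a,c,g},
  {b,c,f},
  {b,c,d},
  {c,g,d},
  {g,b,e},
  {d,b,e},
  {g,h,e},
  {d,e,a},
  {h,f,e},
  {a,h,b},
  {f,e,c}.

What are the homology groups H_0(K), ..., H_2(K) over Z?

H_0 ≅ Z,  H_1 ≅ Z^2,  H_2 ≅ Z.

We work with the vertex ordering a < b < c < d < e < f < g < h. The simplices of K, each written with vertices in increasing order, are:

  0-simplices (8): a, b, c, d, e, f, g, h
  1-simplices (24): ab, ac, ad, ae, ag, ah, bc, bd, be, bf, bg, bh, cd, ce, cf, cg, de, dg, dh, ef, eg, eh, fh, gh
  2-simplices (16): abg, abh, ace, acg, ade, adh, bcd, bcf, bde, beg, bfh, cdg, cef, dgh, efh, egh

giving chain groups C_0 ≅ Z^8, C_1 ≅ Z^24, C_2 ≅ Z^16.

Boundary ∂_1: C_1 → C_0 maps an edge to its endpoints' difference, ∂[p,q] = q − p.
This gives a 8×24 integer matrix of rank 7; reducing to Smith normal form yields diagonal entries (1,1,1,1,1,1,1).

The boundary map ∂_2: C_2 → C_1 acts by ∂[p,q,r] = [q,r] − [p,r] + [p,q]. For instance
  ∂egh = gh − eh + eg,
  ∂ade = de − ae + ad.
As a 24×16 matrix over Z this has rank 15, with invariant factors (1,1,1,1,1,1,1,1,1,1,1,1,1,1,1).

Reading off H_k = ker ∂_k / im ∂_{k+1}:

  H_0: rank C_0 − rank ∂_1 = 8 − 7 = 1, and the invariant factors of ∂_1 are all 1, so H_0 = Z.
  H_1: rank ker ∂_1 − rank ∂_2 = (24 − 7) − 15 = 2, and the invariant factors of ∂_2 are all 1, so H_1 = Z^2.
  H_2: rank ker ∂_2 − rank ∂_3 = (16 − 15) − 0 = 1, and there is no ∂_3, so H_2 = Z.

(K is a triangulation of the torus T^2.)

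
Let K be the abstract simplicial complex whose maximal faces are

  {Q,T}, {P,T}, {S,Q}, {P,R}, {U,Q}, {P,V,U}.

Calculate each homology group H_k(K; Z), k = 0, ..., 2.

We work with the vertex ordering P < Q < R < S < T < U < V. The simplices of K, each written with vertices in increasing order, are:

  0-simplices (7): P, Q, R, S, T, U, V
  1-simplices (8): PR, PT, PU, PV, QS, QT, QU, UV
  2-simplices (1): PUV

giving chain groups C_0 ≅ Z^7, C_1 ≅ Z^8, C_2 ≅ Z^1.

Boundary ∂_1: C_1 → C_0 is given by ∂[p,q] = [q] − [p].
The resulting 7×8 matrix has rank 6, and its Smith normal form has invariant factors (1,1,1,1,1,1).

∂_2: C_2 → C_1 acts by ∂[p,q,r] = [q,r] − [p,r] + [p,q]. For instance
  ∂PUV = UV − PV + PU.
The resulting 8×1 matrix has rank 1, and its Smith normal form has invariant factors (1).

Now H_k = ker ∂_k / im ∂_{k+1}, so:

  H_0: rank C_0 − rank ∂_1 = 7 − 6 = 1, and the invariant factors of ∂_1 are all 1, so H_0 = Z.
  H_1: rank ker ∂_1 − rank ∂_2 = (8 − 6) − 1 = 1, and the invariant factors of ∂_2 are all 1, so H_1 = Z.
  H_2: rank ker ∂_2 − rank ∂_3 = (1 − 1) − 0 = 0, and there is no ∂_3, so H_2 = 0.

H_0 = Z,  H_1 = Z,  H_2 = 0.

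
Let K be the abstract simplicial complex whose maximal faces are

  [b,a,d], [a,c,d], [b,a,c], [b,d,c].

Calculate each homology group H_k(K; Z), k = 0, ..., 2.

Order the vertices as a < b < c < d. Listing each simplex with vertices in this order, K has dimension 2 with simplices:

  0-simplices (4): a, b, c, d
  1-simplices (6): ab, ac, ad, bc, bd, cd
  2-simplices (4): abc, abd, acd, bcd

giving chain groups C_0 ≅ Z^4, C_1 ≅ Z^6, C_2 ≅ Z^4.

∂_1: C_1 → C_0 maps an edge to its endpoints' difference, ∂[p,q] = q − p.
This gives a 4×6 integer matrix of rank 3; reducing to Smith normal form yields diagonal entries (1,1,1).

Boundary ∂_2: C_2 → C_1 acts by ∂[p,q,r] = [q,r] − [p,r] + [p,q]. For instance
  ∂bcd = cd − bd + bc,
  ∂abd = bd − ad + ab.
The 6×4 boundary matrix has rank 3 and Smith normal form diag(1,1,1).

From H_k ≅ ker(∂_k) / im(∂_{k+1}) we obtain:

  H_0: rank C_0 − rank ∂_1 = 4 − 3 = 1, and the invariant factors of ∂_1 are all 1, so H_0 = Z.
  H_1: rank ker ∂_1 − rank ∂_2 = (6 − 3) − 3 = 0, and the invariant factors of ∂_2 are all 1, so H_1 = 0.
  H_2: rank ker ∂_2 − rank ∂_3 = (4 − 3) − 0 = 1, and there is no ∂_3, so H_2 = Z.

H_0 = Z,  H_1 = 0,  H_2 = Z.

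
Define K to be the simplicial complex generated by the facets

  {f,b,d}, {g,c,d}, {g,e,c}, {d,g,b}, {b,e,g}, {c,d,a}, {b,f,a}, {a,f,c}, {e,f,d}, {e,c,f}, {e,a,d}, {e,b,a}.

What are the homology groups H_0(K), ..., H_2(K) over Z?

H_0 = Z,  H_1 = Z_2,  H_2 = 0.

Take the total order a < b < c < d < e < f < g on the vertex set. Then K (dimension 2) consists of the simplices:

  0-simplices (7): a, b, c, d, e, f, g
  1-simplices (18): ab, ac, ad, ae, af, bd, be, bf, bg, cd, ce, cf, cg, de, df, dg, ef, eg
  2-simplices (12): abe, abf, acd, acf, ade, bdf, bdg, beg, cdg, cef, ceg, def

giving chain groups C_0 ≅ Z^7, C_1 ≅ Z^18, C_2 ≅ Z^12.

∂_1: C_1 → C_0 sends each edge [p,q] (with p < q) to q − p. For instance
  ∂af = f − a.
The resulting 7×18 matrix has rank 6, and its Smith normal form has invariant factors (1,1,1,1,1,1).

The boundary map ∂_2: C_2 → C_1 sends each 2-simplex [p,q,r] to [q,r] − [p,r] + [p,q]. For instance
  ∂ade = de − ae + ad,
  ∂bdg = dg − bg + bd.
The resulting 18×12 matrix has rank 12, and its Smith normal form has invariant factors (1,1,1,1,1,1,1,1,1,1,1,2).

Now H_k = ker ∂_k / im ∂_{k+1}, so:

  H_0: rank C_0 − rank ∂_1 = 7 − 6 = 1, and the invariant factors of ∂_1 are all 1, so H_0 ≅ Z.
  H_1: rank ker ∂_1 − rank ∂_2 = (18 − 6) − 12 = 0, and ∂_2 has invariant factor 2 > 1, so H_1 ≅ Z_2.
  H_2: rank ker ∂_2 − rank ∂_3 = (12 − 12) − 0 = 0, and there is no ∂_3, so H_2 ≅ 0.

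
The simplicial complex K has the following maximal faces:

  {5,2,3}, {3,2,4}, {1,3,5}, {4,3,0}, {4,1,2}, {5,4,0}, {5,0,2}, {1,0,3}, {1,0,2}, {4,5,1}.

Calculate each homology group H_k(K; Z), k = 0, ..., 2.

Take the total order 0 < 1 < 2 < 3 < 4 < 5 on the vertex set. Then K (dimension 2) consists of the simplices:

  0-simplices (6): [0], [1], [2], [3], [4], [5]
  1-simplices (15): [0,1], [0,2], [0,3], [0,4], [0,5], [1,2], [1,3], [1,4], [1,5], [2,3], [2,4], [2,5], [3,4], [3,5], [4,5]
  2-simplices (10): [0,1,2], [0,1,3], [0,2,5], [0,3,4], [0,4,5], [1,2,4], [1,3,5], [1,4,5], [2,3,4], [2,3,5]

so the chain groups are C_0 ≅ Z^6, C_1 ≅ Z^15, C_2 ≅ Z^10.

The boundary map ∂_1: C_1 → C_0 sends each edge [p,q] (with p < q) to q − p. For instance
  ∂[2,4] = [4] − [2].
As a 6×15 matrix over Z this has rank 5, with invariant factors (1,1,1,1,1).

Boundary ∂_2: C_2 → C_1 sends each 2-simplex [p,q,r] to [q,r] − [p,r] + [p,q]. For instance
  ∂[1,2,4] = [2,4] − [1,4] + [1,2],
  ∂[1,4,5] = [4,5] − [1,5] + [1,4].
The resulting 15×10 matrix has rank 10, and its Smith normal form has invariant factors (1,1,1,1,1,1,1,1,1,2).

From H_k ≅ ker(∂_k) / im(∂_{k+1}) we obtain:

  H_0: rank C_0 − rank ∂_1 = 6 − 5 = 1, and the invariant factors of ∂_1 are all 1, so H_0 = Z.
  H_1: rank ker ∂_1 − rank ∂_2 = (15 − 5) − 10 = 0, and ∂_2 has invariant factor 2 > 1, so H_1 = Z/2.
  H_2: rank ker ∂_2 − rank ∂_3 = (10 − 10) − 0 = 0, and there is no ∂_3, so H_2 = 0.

As a check, the Euler characteristic is 6 − 15 + 10 = 1, which agrees with 1 − 0 + 0 = 1.

H_0 = Z,  H_1 = Z/2,  H_2 = 0.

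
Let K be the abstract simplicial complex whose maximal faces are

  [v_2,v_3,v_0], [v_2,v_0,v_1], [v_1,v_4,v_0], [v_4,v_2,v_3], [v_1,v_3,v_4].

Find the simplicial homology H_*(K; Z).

We work with the vertex ordering v_0 < v_1 < v_2 < v_3 < v_4. The simplices of K, each written with vertices in increasing order, are:

  0-simplices (5): [v_0], [v_1], [v_2], [v_3], [v_4]
  1-simplices (10): [v_0,v_1], [v_0,v_2], [v_0,v_3], [v_0,v_4], [v_1,v_2], [v_1,v_3], [v_1,v_4], [v_2,v_3], [v_2,v_4], [v_3,v_4]
  2-simplices (5): [v_0,v_1,v_2], [v_0,v_1,v_4], [v_0,v_2,v_3], [v_1,v_3,v_4], [v_2,v_3,v_4]

giving chain groups C_0 ≅ Z^5, C_1 ≅ Z^10, C_2 ≅ Z^5.

The boundary map ∂_1: C_1 → C_0 is given by ∂[p,q] = [q] − [p]. For instance
  ∂[v_1,v_3] = [v_3] − [v_1].
The resulting 5×10 matrix has rank 4, and its Smith normal form has invariant factors (1,1,1,1).

∂_2: C_2 → C_1 acts by ∂[p,q,r] = [q,r] − [p,r] + [p,q]. For instance
  ∂[v_0,v_1,v_4] = [v_1,v_4] − [v_0,v_4] + [v_0,v_1],
  ∂[v_2,v_3,v_4] = [v_3,v_4] − [v_2,v_4] + [v_2,v_3].
The 10×5 boundary matrix has rank 5 and Smith normal form diag(1,1,1,1,1).

Reading off H_k = ker ∂_k / im ∂_{k+1}:

  H_0: rank C_0 − rank ∂_1 = 5 − 4 = 1, and the invariant factors of ∂_1 are all 1, so H_0 = Z.
  H_1: rank ker ∂_1 − rank ∂_2 = (10 − 4) − 5 = 1, and the invariant factors of ∂_2 are all 1, so H_1 = Z.
  H_2: rank ker ∂_2 − rank ∂_3 = (5 − 5) − 0 = 0, and there is no ∂_3, so H_2 = 0.

H_0 ≅ Z,  H_1 ≅ Z,  H_2 = 0.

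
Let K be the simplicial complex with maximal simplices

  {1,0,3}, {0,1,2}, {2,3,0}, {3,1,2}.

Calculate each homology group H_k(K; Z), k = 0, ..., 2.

We work with the vertex ordering 0 < 1 < 2 < 3. The simplices of K, each written with vertices in increasing order, are:

  0-simplices (4): [0], [1], [2], [3]
  1-simplices (6): [0,1], [0,2], [0,3], [1,2], [1,3], [2,3]
  2-simplices (4): [0,1,2], [0,1,3], [0,2,3], [1,2,3]

Hence C_0 ≅ Z^4, C_1 ≅ Z^6, C_2 ≅ Z^4.

The boundary map ∂_1: C_1 → C_0 sends each edge [p,q] (with p < q) to q − p. For instance
  ∂[2,3] = [3] − [2].
The 4×6 boundary matrix has rank 3 and Smith normal form diag(1,1,1).

Boundary ∂_2: C_2 → C_1 maps a triangle to the signed sum of its edges. For instance
  ∂[0,1,2] = [1,2] − [0,2] + [0,1],
  ∂[1,2,3] = [2,3] − [1,3] + [1,2].
As a 6×4 matrix over Z this has rank 3, with invariant factors (1,1,1).

Reading off H_k = ker ∂_k / im ∂_{k+1}:

  H_0: rank C_0 − rank ∂_1 = 4 − 3 = 1, and the invariant factors of ∂_1 are all 1, so H_0 = Z.
  H_1: rank ker ∂_1 − rank ∂_2 = (6 − 3) − 3 = 0, and the invariant factors of ∂_2 are all 1, so H_1 = 0.
  H_2: rank ker ∂_2 − rank ∂_3 = (4 − 3) − 0 = 1, and there is no ∂_3, so H_2 = Z.

As a check, the Euler characteristic is 4 − 6 + 4 = 2, which agrees with 1 − 0 + 1 = 2.

H_0 = Z,  H_1 = 0,  H_2 = Z.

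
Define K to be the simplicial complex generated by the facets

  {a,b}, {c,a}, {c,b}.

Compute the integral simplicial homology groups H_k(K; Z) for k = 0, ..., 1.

Take the total order a < b < c on the vertex set. Then K (dimension 1) consists of the simplices:

  0-simplices (3): a, b, c
  1-simplices (3): ab, ac, bc

giving chain groups C_0 ≅ Z^3, C_1 ≅ Z^3.

The boundary map ∂_1: C_1 → C_0 is given by ∂[p,q] = [q] − [p]. For instance
  ∂bc = c − b.
The 3×3 boundary matrix has rank 2 and Smith normal form diag(1,1).

Now H_k = ker ∂_k / im ∂_{k+1}, so:

  H_0: rank C_0 − rank ∂_1 = 3 − 2 = 1, and the invariant factors of ∂_1 are all 1, so H_0 = Z.
  H_1: rank ker ∂_1 − rank ∂_2 = (3 − 2) − 0 = 1, and there is no ∂_2, so H_1 = Z.

H_0 = Z,  H_1 = Z.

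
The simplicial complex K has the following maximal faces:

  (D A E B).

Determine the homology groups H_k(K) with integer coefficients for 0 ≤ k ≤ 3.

H_0 ≅ Z,  H_1 = 0,  H_2 = 0,  H_3 = 0.

Order the vertices as A < B < D < E. Listing each simplex with vertices in this order, K has dimension 3 with simplices:

  0-simplices (4): A, B, D, E
  1-simplices (6): AB, AD, AE, BD, BE, DE
  2-simplices (4): ABD, ABE, ADE, BDE
  3-simplices (1): ABDE

so the chain groups are C_0 ≅ Z^4, C_1 ≅ Z^6, C_2 ≅ Z^4, C_3 ≅ Z^1.

The boundary map ∂_1: C_1 → C_0 is given by ∂[p,q] = [q] − [p].
As a 4×6 matrix over Z this has rank 3, with invariant factors (1,1,1).

The boundary map ∂_2: C_2 → C_1 maps a triangle to the signed sum of its edges. For instance
  ∂ABE = BE − AE + AB,
  ∂ABD = BD − AD + AB.
The 6×4 boundary matrix has rank 3 and Smith normal form diag(1,1,1).

Boundary ∂_3: C_3 → C_2 sends each 3-simplex σ to the alternating sum Σ_i (−1)^i (σ with its i-th vertex removed). For instance
  ∂ABDE = BDE − ADE + ABE − ABD.
The resulting 4×1 matrix has rank 1, and its Smith normal form has invariant factors (1).

From H_k ≅ ker(∂_k) / im(∂_{k+1}) we obtain:

  H_0: rank C_0 − rank ∂_1 = 4 − 3 = 1, and the invariant factors of ∂_1 are all 1, so H_0 ≅ Z.
  H_1: rank ker ∂_1 − rank ∂_2 = (6 − 3) − 3 = 0, and the invariant factors of ∂_2 are all 1, so H_1 ≅ 0.
  H_2: rank ker ∂_2 − rank ∂_3 = (4 − 3) − 1 = 0, and the invariant factors of ∂_3 are all 1, so H_2 ≅ 0.
  H_3: rank ker ∂_3 − rank ∂_4 = (1 − 1) − 0 = 0, and there is no ∂_4, so H_3 ≅ 0.

As a check, the Euler characteristic is 4 − 6 + 4 − 1 = 1, which agrees with 1 − 0 + 0 − 0 = 1.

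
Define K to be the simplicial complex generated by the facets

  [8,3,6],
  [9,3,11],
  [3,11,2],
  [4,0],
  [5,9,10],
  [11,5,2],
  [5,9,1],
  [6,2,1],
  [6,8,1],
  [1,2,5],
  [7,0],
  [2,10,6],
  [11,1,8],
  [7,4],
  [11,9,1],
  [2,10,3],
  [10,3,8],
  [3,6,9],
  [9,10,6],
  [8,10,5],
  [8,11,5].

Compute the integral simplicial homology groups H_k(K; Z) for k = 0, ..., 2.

We work with the vertex ordering 0 < 1 < 2 < 3 < 4 < 5 < 6 < 7 < 8 < 9 < 10 < 11. The simplices of K, each written with vertices in increasing order, are:

  0-simplices (12): [0], [1], [2], [3], [4], [5], [6], [7], [8], [9], [10], [11]
  1-simplices (30): (30 of them)
  2-simplices (18): (18 of them)

Hence C_0 ≅ Z^12, C_1 ≅ Z^30, C_2 ≅ Z^18.

The boundary map ∂_1: C_1 → C_0 maps an edge to its endpoints' difference, ∂[p,q] = q − p.
The resulting 12×30 matrix has rank 10, and its Smith normal form has invariant factors (1,1,1,1,1,1,1,1,1,1).

∂_2: C_2 → C_1 sends each 2-simplex [p,q,r] to [q,r] − [p,r] + [p,q]. For instance
  ∂[2,6,10] = [6,10] − [2,10] + [2,6],
  ∂[1,9,11] = [9,11] − [1,11] + [1,9].
As a 30×18 matrix over Z this has rank 18, with invariant factors (1,1,1,1,1,1,1,1,1,1,1,1,1,1,1,1,1,2).

Now H_k = ker ∂_k / im ∂_{k+1}, so:

  H_0: rank C_0 − rank ∂_1 = 12 − 10 = 2, and the invariant factors of ∂_1 are all 1, so H_0 ≅ Z^2.
  H_1: rank ker ∂_1 − rank ∂_2 = (30 − 10) − 18 = 2, and ∂_2 has invariant factor 2 > 1, so H_1 ≅ Z^2 × Z/2.
  H_2: rank ker ∂_2 − rank ∂_3 = (18 − 18) − 0 = 0, and there is no ∂_3, so H_2 ≅ 0.

(K is a triangulation of the disjoint union of the circle S^1 and the Klein bottle.)

H_0 = Z^2,  H_1 = Z^2 × Z/2,  H_2 = 0.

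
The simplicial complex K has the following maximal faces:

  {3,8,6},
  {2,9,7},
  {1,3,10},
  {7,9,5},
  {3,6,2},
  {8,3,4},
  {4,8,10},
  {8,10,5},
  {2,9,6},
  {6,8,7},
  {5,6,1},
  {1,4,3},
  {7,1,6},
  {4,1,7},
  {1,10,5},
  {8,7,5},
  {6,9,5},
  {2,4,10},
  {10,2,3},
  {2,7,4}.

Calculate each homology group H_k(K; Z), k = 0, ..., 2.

H_0 ≅ Z,  H_1 ≅ Z ⊕ Z/2,  H_2 = 0.

Take the total order 1 < 2 < 3 < 4 < 5 < 6 < 7 < 8 < 9 < 10 on the vertex set. Then K (dimension 2) consists of the simplices:

  0-simplices (10): [1], [2], [3], [4], [5], [6], [7], [8], [9], [10]
  1-simplices (30): (30 of them)
  2-simplices (20): (20 of them)

so the chain groups are C_0 ≅ Z^10, C_1 ≅ Z^30, C_2 ≅ Z^20.

Boundary ∂_1: C_1 → C_0 is given by ∂[p,q] = [q] − [p].
This gives a 10×30 integer matrix of rank 9; reducing to Smith normal form yields diagonal entries (1,1,1,1,1,1,1,1,1).

∂_2: C_2 → C_1 acts by ∂[p,q,r] = [q,r] − [p,r] + [p,q]. For instance
  ∂[5,8,10] = [8,10] − [5,10] + [5,8],
  ∂[2,6,9] = [6,9] − [2,9] + [2,6].
The 30×20 boundary matrix has rank 20 and Smith normal form diag(1,1,1,1,1,1,1,1,1,1,1,1,1,1,1,1,1,1,1,2).

Reading off H_k = ker ∂_k / im ∂_{k+1}:

  H_0: rank C_0 − rank ∂_1 = 10 − 9 = 1, and the invariant factors of ∂_1 are all 1, so H_0 = Z.
  H_1: rank ker ∂_1 − rank ∂_2 = (30 − 9) − 20 = 1, and ∂_2 has invariant factor 2 > 1, so H_1 = Z ⊕ Z/2.
  H_2: rank ker ∂_2 − rank ∂_3 = (20 − 20) − 0 = 0, and there is no ∂_3, so H_2 = 0.

As a check, the Euler characteristic is 10 − 30 + 20 = 0, which agrees with 1 − 1 + 0 = 0.
(K is a triangulation of the Klein bottle.)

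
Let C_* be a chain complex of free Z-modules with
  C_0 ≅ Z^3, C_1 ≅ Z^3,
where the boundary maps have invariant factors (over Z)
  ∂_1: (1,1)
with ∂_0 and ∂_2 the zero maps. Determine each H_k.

H_0 ≅ Z,  H_1 ≅ Z.

H_0: b_0 = 3 − 0 − 2 = 1; torsion from ∂_1 factors > 1: none. So H_0 ≅ Z.
H_1: b_1 = 3 − 2 − 0 = 1; torsion from ∂_2 factors > 1: none. So H_1 ≅ Z.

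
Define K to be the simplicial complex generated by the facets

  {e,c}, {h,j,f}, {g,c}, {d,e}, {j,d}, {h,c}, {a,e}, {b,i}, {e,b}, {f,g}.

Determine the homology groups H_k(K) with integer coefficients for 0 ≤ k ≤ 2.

H_0 = Z,  H_1 = Z^2,  H_2 = 0.

Fix the vertex order a < b < c < d < e < f < g < h < i < j and write every simplex with vertices in increasing order. Then dim K = 2 and the simplices of K are:

  0-simplices (10): a, b, c, d, e, f, g, h, i, j
  1-simplices (12): ae, be, bi, ce, cg, ch, de, dj, fg, fh, fj, hj
  2-simplices (1): fhj

giving chain groups C_0 ≅ Z^10, C_1 ≅ Z^12, C_2 ≅ Z^1.

The boundary map ∂_1: C_1 → C_0 maps an edge to its endpoints' difference, ∂[p,q] = q − p. For instance
  ∂fh = h − f.
The 10×12 boundary matrix has rank 9 and Smith normal form diag(1,1,1,1,1,1,1,1,1).

∂_2: C_2 → C_1 acts by ∂[p,q,r] = [q,r] − [p,r] + [p,q]. For instance
  ∂fhj = hj − fj + fh.
This gives a 12×1 integer matrix of rank 1; reducing to Smith normal form yields diagonal entries (1).

From H_k ≅ ker(∂_k) / im(∂_{k+1}) we obtain:

  H_0: rank C_0 − rank ∂_1 = 10 − 9 = 1, and the invariant factors of ∂_1 are all 1, so H_0 = Z.
  H_1: rank ker ∂_1 − rank ∂_2 = (12 − 9) − 1 = 2, and the invariant factors of ∂_2 are all 1, so H_1 = Z^2.
  H_2: rank ker ∂_2 − rank ∂_3 = (1 − 1) − 0 = 0, and there is no ∂_3, so H_2 = 0.

As a check, the Euler characteristic is 10 − 12 + 1 = -1, which agrees with 1 − 2 + 0 = -1.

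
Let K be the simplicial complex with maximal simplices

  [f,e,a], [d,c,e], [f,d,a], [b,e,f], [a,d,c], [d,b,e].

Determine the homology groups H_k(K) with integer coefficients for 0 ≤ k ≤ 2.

H_0 ≅ Z,  H_1 ≅ Z,  H_2 = 0.

Fix the vertex order a < b < c < d < e < f and write every simplex with vertices in increasing order. Then dim K = 2 and the simplices of K are:

  0-simplices (6): a, b, c, d, e, f
  1-simplices (12): ac, ad, ae, af, bd, be, bf, cd, ce, de, df, ef
  2-simplices (6): acd, adf, aef, bde, bef, cde

giving chain groups C_0 ≅ Z^6, C_1 ≅ Z^12, C_2 ≅ Z^6.

∂_1: C_1 → C_0 maps an edge to its endpoints' difference, ∂[p,q] = q − p.
This gives a 6×12 integer matrix of rank 5; reducing to Smith normal form yields diagonal entries (1,1,1,1,1).

∂_2: C_2 → C_1 acts by ∂[p,q,r] = [q,r] − [p,r] + [p,q]. For instance
  ∂aef = ef − af + ae,
  ∂bde = de − be + bd.
This gives a 12×6 integer matrix of rank 6; reducing to Smith normal form yields diagonal entries (1,1,1,1,1,1).

Computing H_k = (kernel of ∂_k) / (image of ∂_{k+1}):

  H_0: rank C_0 − rank ∂_1 = 6 − 5 = 1, and the invariant factors of ∂_1 are all 1, so H_0 = Z.
  H_1: rank ker ∂_1 − rank ∂_2 = (12 − 5) − 6 = 1, and the invariant factors of ∂_2 are all 1, so H_1 = Z.
  H_2: rank ker ∂_2 − rank ∂_3 = (6 − 6) − 0 = 0, and there is no ∂_3, so H_2 = 0.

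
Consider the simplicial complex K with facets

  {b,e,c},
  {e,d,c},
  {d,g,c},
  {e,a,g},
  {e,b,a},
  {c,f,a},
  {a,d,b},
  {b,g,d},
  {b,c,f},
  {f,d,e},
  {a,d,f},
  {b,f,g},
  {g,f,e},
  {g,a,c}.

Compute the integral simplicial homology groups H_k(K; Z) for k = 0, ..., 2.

K has 7 vertices, 21 edges, 14 triangles.
rank ∂_0 = 0, rank ∂_1 = 6 ⇒ b_0 = 7 − 0 − 6 = 1; all invariant factors of ∂_1 are 1 so no torsion. So H_0 ≅ Z.
rank ∂_1 = 6, rank ∂_2 = 13 ⇒ b_1 = 21 − 6 − 13 = 2; all invariant factors of ∂_2 are 1 so no torsion. So H_1 ≅ Z^2.
rank ∂_2 = 13, rank ∂_3 = 0 ⇒ b_2 = 14 − 13 − 0 = 1. So H_2 ≅ Z.

H_0 ≅ Z,  H_1 ≅ Z^2,  H_2 ≅ Z.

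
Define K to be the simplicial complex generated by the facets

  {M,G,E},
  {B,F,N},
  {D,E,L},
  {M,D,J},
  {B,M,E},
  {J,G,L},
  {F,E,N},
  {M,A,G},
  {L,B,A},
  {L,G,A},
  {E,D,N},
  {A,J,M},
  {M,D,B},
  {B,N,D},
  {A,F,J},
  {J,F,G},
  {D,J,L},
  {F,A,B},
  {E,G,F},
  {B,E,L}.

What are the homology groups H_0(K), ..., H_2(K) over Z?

H_0 = Z,  H_1 = Z ⊕ Z/2,  H_2 = 0.

We work with the vertex ordering A < B < D < E < F < G < J < L < M < N. The simplices of K, each written with vertices in increasing order, are:

  0-simplices (10): A, B, D, E, F, G, J, L, M, N
  1-simplices (30): AB, AF, AG, AJ, AL, AM, BD, BE, BF, BL, BM, BN, DE, DJ, DL, DM, DN, EF, EG, EL, EM, EN, FG, FJ, FN, GJ, GL, GM, JL, JM
  2-simplices (20): ABF, ABL, AFJ, AGL, AGM, AJM, BDM, BDN, BEL, BEM, BFN, DEL, DEN, DJL, DJM, EFG, EFN, EGM, FGJ, GJL

Hence C_0 ≅ Z^10, C_1 ≅ Z^30, C_2 ≅ Z^20.

Boundary ∂_1: C_1 → C_0 maps an edge to its endpoints' difference, ∂[p,q] = q − p.
The 10×30 boundary matrix has rank 9 and Smith normal form diag(1,1,1,1,1,1,1,1,1).

The boundary map ∂_2: C_2 → C_1 sends each 2-simplex [p,q,r] to [q,r] − [p,r] + [p,q]. For instance
  ∂DEN = EN − DN + DE,
  ∂DEL = EL − DL + DE.
As a 30×20 matrix over Z this has rank 20, with invariant factors (1,1,1,1,1,1,1,1,1,1,1,1,1,1,1,1,1,1,1,2).

Computing H_k = (kernel of ∂_k) / (image of ∂_{k+1}):

  H_0: rank C_0 − rank ∂_1 = 10 − 9 = 1, and the invariant factors of ∂_1 are all 1, so H_0 ≅ Z.
  H_1: rank ker ∂_1 − rank ∂_2 = (30 − 9) − 20 = 1, and ∂_2 has invariant factor 2 > 1, so H_1 ≅ Z ⊕ Z/2.
  H_2: rank ker ∂_2 − rank ∂_3 = (20 − 20) − 0 = 0, and there is no ∂_3, so H_2 ≅ 0.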